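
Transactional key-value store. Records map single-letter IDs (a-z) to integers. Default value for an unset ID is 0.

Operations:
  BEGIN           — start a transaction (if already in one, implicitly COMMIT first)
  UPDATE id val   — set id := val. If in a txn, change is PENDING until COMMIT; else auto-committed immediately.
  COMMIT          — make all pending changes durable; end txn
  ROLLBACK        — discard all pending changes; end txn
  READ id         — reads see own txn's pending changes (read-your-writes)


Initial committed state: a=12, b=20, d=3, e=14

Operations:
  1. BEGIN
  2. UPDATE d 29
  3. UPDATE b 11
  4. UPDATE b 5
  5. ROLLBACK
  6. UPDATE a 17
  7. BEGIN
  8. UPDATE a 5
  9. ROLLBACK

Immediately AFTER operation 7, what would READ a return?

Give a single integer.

Answer: 17

Derivation:
Initial committed: {a=12, b=20, d=3, e=14}
Op 1: BEGIN: in_txn=True, pending={}
Op 2: UPDATE d=29 (pending; pending now {d=29})
Op 3: UPDATE b=11 (pending; pending now {b=11, d=29})
Op 4: UPDATE b=5 (pending; pending now {b=5, d=29})
Op 5: ROLLBACK: discarded pending ['b', 'd']; in_txn=False
Op 6: UPDATE a=17 (auto-commit; committed a=17)
Op 7: BEGIN: in_txn=True, pending={}
After op 7: visible(a) = 17 (pending={}, committed={a=17, b=20, d=3, e=14})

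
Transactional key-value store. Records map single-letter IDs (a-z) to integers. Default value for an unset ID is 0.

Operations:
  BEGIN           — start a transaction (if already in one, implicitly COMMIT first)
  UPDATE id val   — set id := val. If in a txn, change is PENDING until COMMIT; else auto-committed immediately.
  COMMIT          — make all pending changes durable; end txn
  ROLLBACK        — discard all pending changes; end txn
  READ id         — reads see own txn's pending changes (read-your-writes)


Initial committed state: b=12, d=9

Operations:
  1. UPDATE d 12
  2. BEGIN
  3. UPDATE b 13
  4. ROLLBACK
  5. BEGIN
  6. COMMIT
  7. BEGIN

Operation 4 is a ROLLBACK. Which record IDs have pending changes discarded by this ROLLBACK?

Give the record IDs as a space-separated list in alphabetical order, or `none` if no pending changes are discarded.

Initial committed: {b=12, d=9}
Op 1: UPDATE d=12 (auto-commit; committed d=12)
Op 2: BEGIN: in_txn=True, pending={}
Op 3: UPDATE b=13 (pending; pending now {b=13})
Op 4: ROLLBACK: discarded pending ['b']; in_txn=False
Op 5: BEGIN: in_txn=True, pending={}
Op 6: COMMIT: merged [] into committed; committed now {b=12, d=12}
Op 7: BEGIN: in_txn=True, pending={}
ROLLBACK at op 4 discards: ['b']

Answer: b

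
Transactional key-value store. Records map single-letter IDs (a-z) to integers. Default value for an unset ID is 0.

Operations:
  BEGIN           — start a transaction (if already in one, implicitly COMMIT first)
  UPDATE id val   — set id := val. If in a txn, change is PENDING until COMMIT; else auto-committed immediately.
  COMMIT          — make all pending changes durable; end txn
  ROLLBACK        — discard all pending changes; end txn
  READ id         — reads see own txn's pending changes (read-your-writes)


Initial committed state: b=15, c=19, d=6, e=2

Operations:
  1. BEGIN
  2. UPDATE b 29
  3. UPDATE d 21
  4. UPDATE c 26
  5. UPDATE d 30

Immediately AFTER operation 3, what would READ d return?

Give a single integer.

Initial committed: {b=15, c=19, d=6, e=2}
Op 1: BEGIN: in_txn=True, pending={}
Op 2: UPDATE b=29 (pending; pending now {b=29})
Op 3: UPDATE d=21 (pending; pending now {b=29, d=21})
After op 3: visible(d) = 21 (pending={b=29, d=21}, committed={b=15, c=19, d=6, e=2})

Answer: 21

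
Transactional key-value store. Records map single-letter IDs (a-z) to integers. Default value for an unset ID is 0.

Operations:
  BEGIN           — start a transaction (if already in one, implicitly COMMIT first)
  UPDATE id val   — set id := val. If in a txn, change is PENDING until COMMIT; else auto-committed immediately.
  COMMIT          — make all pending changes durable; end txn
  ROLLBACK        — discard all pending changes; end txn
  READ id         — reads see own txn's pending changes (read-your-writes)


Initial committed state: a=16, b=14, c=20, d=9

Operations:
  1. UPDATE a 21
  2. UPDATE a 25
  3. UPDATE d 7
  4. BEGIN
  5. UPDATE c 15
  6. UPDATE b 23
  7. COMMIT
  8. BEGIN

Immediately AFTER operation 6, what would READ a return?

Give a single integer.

Initial committed: {a=16, b=14, c=20, d=9}
Op 1: UPDATE a=21 (auto-commit; committed a=21)
Op 2: UPDATE a=25 (auto-commit; committed a=25)
Op 3: UPDATE d=7 (auto-commit; committed d=7)
Op 4: BEGIN: in_txn=True, pending={}
Op 5: UPDATE c=15 (pending; pending now {c=15})
Op 6: UPDATE b=23 (pending; pending now {b=23, c=15})
After op 6: visible(a) = 25 (pending={b=23, c=15}, committed={a=25, b=14, c=20, d=7})

Answer: 25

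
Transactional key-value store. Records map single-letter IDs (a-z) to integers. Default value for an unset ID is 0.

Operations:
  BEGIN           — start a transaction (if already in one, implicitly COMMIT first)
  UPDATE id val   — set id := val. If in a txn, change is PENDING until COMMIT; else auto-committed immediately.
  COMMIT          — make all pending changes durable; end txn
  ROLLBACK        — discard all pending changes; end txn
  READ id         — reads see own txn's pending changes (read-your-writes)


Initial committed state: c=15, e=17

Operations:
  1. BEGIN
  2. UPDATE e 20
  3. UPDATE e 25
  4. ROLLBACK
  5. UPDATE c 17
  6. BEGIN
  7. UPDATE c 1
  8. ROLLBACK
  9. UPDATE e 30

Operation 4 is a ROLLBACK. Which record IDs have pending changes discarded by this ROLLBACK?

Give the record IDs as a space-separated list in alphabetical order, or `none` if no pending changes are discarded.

Answer: e

Derivation:
Initial committed: {c=15, e=17}
Op 1: BEGIN: in_txn=True, pending={}
Op 2: UPDATE e=20 (pending; pending now {e=20})
Op 3: UPDATE e=25 (pending; pending now {e=25})
Op 4: ROLLBACK: discarded pending ['e']; in_txn=False
Op 5: UPDATE c=17 (auto-commit; committed c=17)
Op 6: BEGIN: in_txn=True, pending={}
Op 7: UPDATE c=1 (pending; pending now {c=1})
Op 8: ROLLBACK: discarded pending ['c']; in_txn=False
Op 9: UPDATE e=30 (auto-commit; committed e=30)
ROLLBACK at op 4 discards: ['e']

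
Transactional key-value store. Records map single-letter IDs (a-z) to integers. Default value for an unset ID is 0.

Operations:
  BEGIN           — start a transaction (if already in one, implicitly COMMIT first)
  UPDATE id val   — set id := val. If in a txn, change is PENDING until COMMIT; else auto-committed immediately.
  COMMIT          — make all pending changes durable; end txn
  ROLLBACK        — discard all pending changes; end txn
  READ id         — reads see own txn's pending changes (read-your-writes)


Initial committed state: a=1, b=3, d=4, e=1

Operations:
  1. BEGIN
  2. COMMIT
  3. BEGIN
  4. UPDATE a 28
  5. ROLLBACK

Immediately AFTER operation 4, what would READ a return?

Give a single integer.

Answer: 28

Derivation:
Initial committed: {a=1, b=3, d=4, e=1}
Op 1: BEGIN: in_txn=True, pending={}
Op 2: COMMIT: merged [] into committed; committed now {a=1, b=3, d=4, e=1}
Op 3: BEGIN: in_txn=True, pending={}
Op 4: UPDATE a=28 (pending; pending now {a=28})
After op 4: visible(a) = 28 (pending={a=28}, committed={a=1, b=3, d=4, e=1})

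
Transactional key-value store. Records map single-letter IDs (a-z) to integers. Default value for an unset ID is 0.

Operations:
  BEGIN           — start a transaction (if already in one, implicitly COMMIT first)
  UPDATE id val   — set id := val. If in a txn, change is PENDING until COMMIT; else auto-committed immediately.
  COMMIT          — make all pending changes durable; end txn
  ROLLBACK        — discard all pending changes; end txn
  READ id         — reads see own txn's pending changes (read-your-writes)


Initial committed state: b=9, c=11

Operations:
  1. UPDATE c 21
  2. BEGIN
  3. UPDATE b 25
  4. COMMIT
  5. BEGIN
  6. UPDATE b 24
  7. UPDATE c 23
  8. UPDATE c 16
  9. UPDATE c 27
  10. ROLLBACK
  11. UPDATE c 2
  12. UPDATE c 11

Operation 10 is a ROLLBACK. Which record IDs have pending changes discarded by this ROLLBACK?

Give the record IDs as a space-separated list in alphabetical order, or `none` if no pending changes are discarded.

Answer: b c

Derivation:
Initial committed: {b=9, c=11}
Op 1: UPDATE c=21 (auto-commit; committed c=21)
Op 2: BEGIN: in_txn=True, pending={}
Op 3: UPDATE b=25 (pending; pending now {b=25})
Op 4: COMMIT: merged ['b'] into committed; committed now {b=25, c=21}
Op 5: BEGIN: in_txn=True, pending={}
Op 6: UPDATE b=24 (pending; pending now {b=24})
Op 7: UPDATE c=23 (pending; pending now {b=24, c=23})
Op 8: UPDATE c=16 (pending; pending now {b=24, c=16})
Op 9: UPDATE c=27 (pending; pending now {b=24, c=27})
Op 10: ROLLBACK: discarded pending ['b', 'c']; in_txn=False
Op 11: UPDATE c=2 (auto-commit; committed c=2)
Op 12: UPDATE c=11 (auto-commit; committed c=11)
ROLLBACK at op 10 discards: ['b', 'c']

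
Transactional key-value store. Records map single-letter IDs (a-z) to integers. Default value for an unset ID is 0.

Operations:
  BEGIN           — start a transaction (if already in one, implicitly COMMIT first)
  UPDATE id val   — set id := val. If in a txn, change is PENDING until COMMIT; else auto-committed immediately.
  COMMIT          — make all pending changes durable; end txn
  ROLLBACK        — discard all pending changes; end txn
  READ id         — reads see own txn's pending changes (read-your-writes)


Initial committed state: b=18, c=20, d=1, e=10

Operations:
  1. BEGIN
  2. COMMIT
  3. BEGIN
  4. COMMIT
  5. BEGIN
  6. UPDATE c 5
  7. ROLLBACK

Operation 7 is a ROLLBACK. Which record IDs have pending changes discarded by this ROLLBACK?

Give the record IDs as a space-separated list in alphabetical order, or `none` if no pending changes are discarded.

Answer: c

Derivation:
Initial committed: {b=18, c=20, d=1, e=10}
Op 1: BEGIN: in_txn=True, pending={}
Op 2: COMMIT: merged [] into committed; committed now {b=18, c=20, d=1, e=10}
Op 3: BEGIN: in_txn=True, pending={}
Op 4: COMMIT: merged [] into committed; committed now {b=18, c=20, d=1, e=10}
Op 5: BEGIN: in_txn=True, pending={}
Op 6: UPDATE c=5 (pending; pending now {c=5})
Op 7: ROLLBACK: discarded pending ['c']; in_txn=False
ROLLBACK at op 7 discards: ['c']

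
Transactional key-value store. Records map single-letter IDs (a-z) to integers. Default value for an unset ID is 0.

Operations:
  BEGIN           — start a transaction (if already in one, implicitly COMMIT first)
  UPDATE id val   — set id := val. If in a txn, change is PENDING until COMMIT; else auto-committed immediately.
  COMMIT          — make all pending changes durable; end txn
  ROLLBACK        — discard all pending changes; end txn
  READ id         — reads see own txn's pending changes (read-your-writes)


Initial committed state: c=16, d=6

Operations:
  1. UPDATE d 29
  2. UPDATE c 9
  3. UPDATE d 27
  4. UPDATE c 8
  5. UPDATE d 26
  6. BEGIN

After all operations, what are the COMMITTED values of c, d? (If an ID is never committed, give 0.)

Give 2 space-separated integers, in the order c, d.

Initial committed: {c=16, d=6}
Op 1: UPDATE d=29 (auto-commit; committed d=29)
Op 2: UPDATE c=9 (auto-commit; committed c=9)
Op 3: UPDATE d=27 (auto-commit; committed d=27)
Op 4: UPDATE c=8 (auto-commit; committed c=8)
Op 5: UPDATE d=26 (auto-commit; committed d=26)
Op 6: BEGIN: in_txn=True, pending={}
Final committed: {c=8, d=26}

Answer: 8 26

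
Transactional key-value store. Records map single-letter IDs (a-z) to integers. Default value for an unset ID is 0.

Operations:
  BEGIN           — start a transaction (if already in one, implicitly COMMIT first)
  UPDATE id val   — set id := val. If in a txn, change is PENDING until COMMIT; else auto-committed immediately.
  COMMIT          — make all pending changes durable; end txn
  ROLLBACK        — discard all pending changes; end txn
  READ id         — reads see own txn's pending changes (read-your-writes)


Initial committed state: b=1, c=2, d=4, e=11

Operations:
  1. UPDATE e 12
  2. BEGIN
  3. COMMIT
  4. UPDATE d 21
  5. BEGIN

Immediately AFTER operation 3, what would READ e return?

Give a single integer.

Initial committed: {b=1, c=2, d=4, e=11}
Op 1: UPDATE e=12 (auto-commit; committed e=12)
Op 2: BEGIN: in_txn=True, pending={}
Op 3: COMMIT: merged [] into committed; committed now {b=1, c=2, d=4, e=12}
After op 3: visible(e) = 12 (pending={}, committed={b=1, c=2, d=4, e=12})

Answer: 12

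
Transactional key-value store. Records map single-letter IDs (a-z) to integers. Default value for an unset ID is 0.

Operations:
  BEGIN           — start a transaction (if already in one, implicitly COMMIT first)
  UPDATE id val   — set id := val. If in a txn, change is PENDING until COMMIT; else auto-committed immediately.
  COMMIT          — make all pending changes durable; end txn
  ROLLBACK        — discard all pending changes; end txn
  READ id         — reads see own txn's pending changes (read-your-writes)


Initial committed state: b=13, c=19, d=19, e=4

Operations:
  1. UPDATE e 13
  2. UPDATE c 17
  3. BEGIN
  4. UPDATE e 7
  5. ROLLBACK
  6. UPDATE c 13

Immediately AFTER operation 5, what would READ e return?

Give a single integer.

Initial committed: {b=13, c=19, d=19, e=4}
Op 1: UPDATE e=13 (auto-commit; committed e=13)
Op 2: UPDATE c=17 (auto-commit; committed c=17)
Op 3: BEGIN: in_txn=True, pending={}
Op 4: UPDATE e=7 (pending; pending now {e=7})
Op 5: ROLLBACK: discarded pending ['e']; in_txn=False
After op 5: visible(e) = 13 (pending={}, committed={b=13, c=17, d=19, e=13})

Answer: 13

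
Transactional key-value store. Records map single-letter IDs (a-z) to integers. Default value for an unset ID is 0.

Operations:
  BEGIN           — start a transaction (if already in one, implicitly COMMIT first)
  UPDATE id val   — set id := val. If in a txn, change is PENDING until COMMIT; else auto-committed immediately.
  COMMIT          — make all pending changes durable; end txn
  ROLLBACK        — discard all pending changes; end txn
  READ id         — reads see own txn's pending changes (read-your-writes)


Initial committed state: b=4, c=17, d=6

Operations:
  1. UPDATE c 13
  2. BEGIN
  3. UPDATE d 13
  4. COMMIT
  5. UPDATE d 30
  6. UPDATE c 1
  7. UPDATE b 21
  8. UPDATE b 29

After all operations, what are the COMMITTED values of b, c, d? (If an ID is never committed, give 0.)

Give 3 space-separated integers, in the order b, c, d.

Answer: 29 1 30

Derivation:
Initial committed: {b=4, c=17, d=6}
Op 1: UPDATE c=13 (auto-commit; committed c=13)
Op 2: BEGIN: in_txn=True, pending={}
Op 3: UPDATE d=13 (pending; pending now {d=13})
Op 4: COMMIT: merged ['d'] into committed; committed now {b=4, c=13, d=13}
Op 5: UPDATE d=30 (auto-commit; committed d=30)
Op 6: UPDATE c=1 (auto-commit; committed c=1)
Op 7: UPDATE b=21 (auto-commit; committed b=21)
Op 8: UPDATE b=29 (auto-commit; committed b=29)
Final committed: {b=29, c=1, d=30}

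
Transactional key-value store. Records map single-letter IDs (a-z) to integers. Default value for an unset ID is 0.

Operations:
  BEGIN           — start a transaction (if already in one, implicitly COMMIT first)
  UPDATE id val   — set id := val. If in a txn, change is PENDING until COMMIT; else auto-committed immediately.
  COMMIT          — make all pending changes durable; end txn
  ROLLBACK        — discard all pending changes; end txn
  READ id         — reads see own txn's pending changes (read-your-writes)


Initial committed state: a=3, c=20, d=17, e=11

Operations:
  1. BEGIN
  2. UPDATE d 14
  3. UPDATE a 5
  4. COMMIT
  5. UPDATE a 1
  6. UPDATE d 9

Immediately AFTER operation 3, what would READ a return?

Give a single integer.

Initial committed: {a=3, c=20, d=17, e=11}
Op 1: BEGIN: in_txn=True, pending={}
Op 2: UPDATE d=14 (pending; pending now {d=14})
Op 3: UPDATE a=5 (pending; pending now {a=5, d=14})
After op 3: visible(a) = 5 (pending={a=5, d=14}, committed={a=3, c=20, d=17, e=11})

Answer: 5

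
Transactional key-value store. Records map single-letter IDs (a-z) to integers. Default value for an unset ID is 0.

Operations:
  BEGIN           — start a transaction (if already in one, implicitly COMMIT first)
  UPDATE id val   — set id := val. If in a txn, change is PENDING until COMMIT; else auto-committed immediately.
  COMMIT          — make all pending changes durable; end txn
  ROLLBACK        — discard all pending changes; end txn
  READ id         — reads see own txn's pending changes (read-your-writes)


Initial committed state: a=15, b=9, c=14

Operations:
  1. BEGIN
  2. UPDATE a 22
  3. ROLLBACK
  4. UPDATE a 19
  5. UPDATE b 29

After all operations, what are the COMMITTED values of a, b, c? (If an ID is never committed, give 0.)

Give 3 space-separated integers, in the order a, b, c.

Answer: 19 29 14

Derivation:
Initial committed: {a=15, b=9, c=14}
Op 1: BEGIN: in_txn=True, pending={}
Op 2: UPDATE a=22 (pending; pending now {a=22})
Op 3: ROLLBACK: discarded pending ['a']; in_txn=False
Op 4: UPDATE a=19 (auto-commit; committed a=19)
Op 5: UPDATE b=29 (auto-commit; committed b=29)
Final committed: {a=19, b=29, c=14}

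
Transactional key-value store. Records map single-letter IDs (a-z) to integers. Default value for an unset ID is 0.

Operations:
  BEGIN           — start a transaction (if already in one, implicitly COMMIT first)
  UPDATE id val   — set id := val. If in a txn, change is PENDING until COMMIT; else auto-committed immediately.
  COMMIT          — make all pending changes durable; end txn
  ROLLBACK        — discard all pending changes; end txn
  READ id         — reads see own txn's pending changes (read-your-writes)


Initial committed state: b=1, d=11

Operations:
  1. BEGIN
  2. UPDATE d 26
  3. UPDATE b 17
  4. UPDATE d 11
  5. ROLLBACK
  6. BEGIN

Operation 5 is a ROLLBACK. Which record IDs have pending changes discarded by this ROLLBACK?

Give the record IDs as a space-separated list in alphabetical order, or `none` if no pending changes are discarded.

Initial committed: {b=1, d=11}
Op 1: BEGIN: in_txn=True, pending={}
Op 2: UPDATE d=26 (pending; pending now {d=26})
Op 3: UPDATE b=17 (pending; pending now {b=17, d=26})
Op 4: UPDATE d=11 (pending; pending now {b=17, d=11})
Op 5: ROLLBACK: discarded pending ['b', 'd']; in_txn=False
Op 6: BEGIN: in_txn=True, pending={}
ROLLBACK at op 5 discards: ['b', 'd']

Answer: b d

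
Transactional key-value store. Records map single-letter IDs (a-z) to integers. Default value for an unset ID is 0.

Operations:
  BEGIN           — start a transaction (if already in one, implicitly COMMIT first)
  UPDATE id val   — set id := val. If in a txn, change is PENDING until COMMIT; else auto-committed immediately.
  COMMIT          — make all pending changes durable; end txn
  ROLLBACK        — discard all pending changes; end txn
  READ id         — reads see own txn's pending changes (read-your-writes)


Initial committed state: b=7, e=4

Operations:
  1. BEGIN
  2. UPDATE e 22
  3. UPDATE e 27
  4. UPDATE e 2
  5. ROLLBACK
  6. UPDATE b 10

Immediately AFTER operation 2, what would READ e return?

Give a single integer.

Initial committed: {b=7, e=4}
Op 1: BEGIN: in_txn=True, pending={}
Op 2: UPDATE e=22 (pending; pending now {e=22})
After op 2: visible(e) = 22 (pending={e=22}, committed={b=7, e=4})

Answer: 22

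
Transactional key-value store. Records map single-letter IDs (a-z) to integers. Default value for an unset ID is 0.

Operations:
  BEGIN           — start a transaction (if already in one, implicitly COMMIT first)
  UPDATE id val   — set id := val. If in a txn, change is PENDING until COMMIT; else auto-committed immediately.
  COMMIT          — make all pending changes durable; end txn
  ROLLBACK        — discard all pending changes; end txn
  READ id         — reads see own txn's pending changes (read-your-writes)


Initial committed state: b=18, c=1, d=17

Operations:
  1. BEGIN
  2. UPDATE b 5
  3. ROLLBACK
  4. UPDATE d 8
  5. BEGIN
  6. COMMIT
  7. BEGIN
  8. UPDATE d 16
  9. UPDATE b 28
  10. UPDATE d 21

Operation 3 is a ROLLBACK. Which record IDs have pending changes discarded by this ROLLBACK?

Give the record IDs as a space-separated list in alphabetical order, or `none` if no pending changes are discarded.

Answer: b

Derivation:
Initial committed: {b=18, c=1, d=17}
Op 1: BEGIN: in_txn=True, pending={}
Op 2: UPDATE b=5 (pending; pending now {b=5})
Op 3: ROLLBACK: discarded pending ['b']; in_txn=False
Op 4: UPDATE d=8 (auto-commit; committed d=8)
Op 5: BEGIN: in_txn=True, pending={}
Op 6: COMMIT: merged [] into committed; committed now {b=18, c=1, d=8}
Op 7: BEGIN: in_txn=True, pending={}
Op 8: UPDATE d=16 (pending; pending now {d=16})
Op 9: UPDATE b=28 (pending; pending now {b=28, d=16})
Op 10: UPDATE d=21 (pending; pending now {b=28, d=21})
ROLLBACK at op 3 discards: ['b']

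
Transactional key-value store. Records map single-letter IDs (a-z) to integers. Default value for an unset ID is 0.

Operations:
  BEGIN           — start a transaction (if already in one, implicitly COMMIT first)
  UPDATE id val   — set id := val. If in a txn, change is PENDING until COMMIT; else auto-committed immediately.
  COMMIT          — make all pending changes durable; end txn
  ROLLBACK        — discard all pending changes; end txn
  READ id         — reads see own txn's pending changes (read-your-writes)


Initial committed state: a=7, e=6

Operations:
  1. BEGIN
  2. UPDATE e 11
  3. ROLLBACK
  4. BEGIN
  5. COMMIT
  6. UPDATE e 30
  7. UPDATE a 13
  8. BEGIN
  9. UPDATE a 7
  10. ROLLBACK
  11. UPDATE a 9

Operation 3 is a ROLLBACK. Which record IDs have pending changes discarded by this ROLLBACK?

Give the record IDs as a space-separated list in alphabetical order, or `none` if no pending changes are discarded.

Answer: e

Derivation:
Initial committed: {a=7, e=6}
Op 1: BEGIN: in_txn=True, pending={}
Op 2: UPDATE e=11 (pending; pending now {e=11})
Op 3: ROLLBACK: discarded pending ['e']; in_txn=False
Op 4: BEGIN: in_txn=True, pending={}
Op 5: COMMIT: merged [] into committed; committed now {a=7, e=6}
Op 6: UPDATE e=30 (auto-commit; committed e=30)
Op 7: UPDATE a=13 (auto-commit; committed a=13)
Op 8: BEGIN: in_txn=True, pending={}
Op 9: UPDATE a=7 (pending; pending now {a=7})
Op 10: ROLLBACK: discarded pending ['a']; in_txn=False
Op 11: UPDATE a=9 (auto-commit; committed a=9)
ROLLBACK at op 3 discards: ['e']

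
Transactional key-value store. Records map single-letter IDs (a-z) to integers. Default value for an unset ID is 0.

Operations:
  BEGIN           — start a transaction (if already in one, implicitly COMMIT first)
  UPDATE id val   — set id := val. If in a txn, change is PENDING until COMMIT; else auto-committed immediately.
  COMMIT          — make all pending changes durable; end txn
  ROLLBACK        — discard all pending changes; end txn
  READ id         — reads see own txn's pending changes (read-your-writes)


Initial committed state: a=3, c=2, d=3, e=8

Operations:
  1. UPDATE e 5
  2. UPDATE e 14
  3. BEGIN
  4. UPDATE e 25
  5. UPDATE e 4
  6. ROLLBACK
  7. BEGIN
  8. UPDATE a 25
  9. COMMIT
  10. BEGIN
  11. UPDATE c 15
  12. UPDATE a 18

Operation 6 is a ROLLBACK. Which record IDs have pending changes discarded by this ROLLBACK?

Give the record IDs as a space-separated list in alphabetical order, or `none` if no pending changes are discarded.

Initial committed: {a=3, c=2, d=3, e=8}
Op 1: UPDATE e=5 (auto-commit; committed e=5)
Op 2: UPDATE e=14 (auto-commit; committed e=14)
Op 3: BEGIN: in_txn=True, pending={}
Op 4: UPDATE e=25 (pending; pending now {e=25})
Op 5: UPDATE e=4 (pending; pending now {e=4})
Op 6: ROLLBACK: discarded pending ['e']; in_txn=False
Op 7: BEGIN: in_txn=True, pending={}
Op 8: UPDATE a=25 (pending; pending now {a=25})
Op 9: COMMIT: merged ['a'] into committed; committed now {a=25, c=2, d=3, e=14}
Op 10: BEGIN: in_txn=True, pending={}
Op 11: UPDATE c=15 (pending; pending now {c=15})
Op 12: UPDATE a=18 (pending; pending now {a=18, c=15})
ROLLBACK at op 6 discards: ['e']

Answer: e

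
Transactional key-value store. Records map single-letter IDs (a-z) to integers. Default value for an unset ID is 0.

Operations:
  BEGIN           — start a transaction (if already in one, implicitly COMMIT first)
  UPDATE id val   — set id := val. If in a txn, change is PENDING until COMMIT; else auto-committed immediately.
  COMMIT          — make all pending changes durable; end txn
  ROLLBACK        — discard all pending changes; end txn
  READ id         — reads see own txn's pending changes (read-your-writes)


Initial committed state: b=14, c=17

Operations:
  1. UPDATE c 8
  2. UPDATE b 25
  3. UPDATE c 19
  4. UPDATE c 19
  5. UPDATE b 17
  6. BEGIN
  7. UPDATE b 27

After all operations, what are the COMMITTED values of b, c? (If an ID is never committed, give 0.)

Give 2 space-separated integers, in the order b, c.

Initial committed: {b=14, c=17}
Op 1: UPDATE c=8 (auto-commit; committed c=8)
Op 2: UPDATE b=25 (auto-commit; committed b=25)
Op 3: UPDATE c=19 (auto-commit; committed c=19)
Op 4: UPDATE c=19 (auto-commit; committed c=19)
Op 5: UPDATE b=17 (auto-commit; committed b=17)
Op 6: BEGIN: in_txn=True, pending={}
Op 7: UPDATE b=27 (pending; pending now {b=27})
Final committed: {b=17, c=19}

Answer: 17 19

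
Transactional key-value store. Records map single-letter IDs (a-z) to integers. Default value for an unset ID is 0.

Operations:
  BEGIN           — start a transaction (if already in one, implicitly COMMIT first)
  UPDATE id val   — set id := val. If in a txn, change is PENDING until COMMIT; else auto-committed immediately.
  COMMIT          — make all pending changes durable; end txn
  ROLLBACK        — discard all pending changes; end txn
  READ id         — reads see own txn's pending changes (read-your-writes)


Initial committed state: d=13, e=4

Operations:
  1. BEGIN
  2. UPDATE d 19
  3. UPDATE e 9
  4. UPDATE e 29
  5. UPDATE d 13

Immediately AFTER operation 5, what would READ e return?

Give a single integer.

Initial committed: {d=13, e=4}
Op 1: BEGIN: in_txn=True, pending={}
Op 2: UPDATE d=19 (pending; pending now {d=19})
Op 3: UPDATE e=9 (pending; pending now {d=19, e=9})
Op 4: UPDATE e=29 (pending; pending now {d=19, e=29})
Op 5: UPDATE d=13 (pending; pending now {d=13, e=29})
After op 5: visible(e) = 29 (pending={d=13, e=29}, committed={d=13, e=4})

Answer: 29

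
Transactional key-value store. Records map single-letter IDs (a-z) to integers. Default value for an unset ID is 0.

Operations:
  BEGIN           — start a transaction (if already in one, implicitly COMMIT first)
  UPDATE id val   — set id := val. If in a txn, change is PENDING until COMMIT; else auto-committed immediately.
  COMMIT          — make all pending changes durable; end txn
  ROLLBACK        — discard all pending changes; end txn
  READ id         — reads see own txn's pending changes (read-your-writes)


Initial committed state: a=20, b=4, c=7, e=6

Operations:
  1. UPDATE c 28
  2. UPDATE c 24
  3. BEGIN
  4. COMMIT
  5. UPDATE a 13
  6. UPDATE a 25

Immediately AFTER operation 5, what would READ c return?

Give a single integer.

Answer: 24

Derivation:
Initial committed: {a=20, b=4, c=7, e=6}
Op 1: UPDATE c=28 (auto-commit; committed c=28)
Op 2: UPDATE c=24 (auto-commit; committed c=24)
Op 3: BEGIN: in_txn=True, pending={}
Op 4: COMMIT: merged [] into committed; committed now {a=20, b=4, c=24, e=6}
Op 5: UPDATE a=13 (auto-commit; committed a=13)
After op 5: visible(c) = 24 (pending={}, committed={a=13, b=4, c=24, e=6})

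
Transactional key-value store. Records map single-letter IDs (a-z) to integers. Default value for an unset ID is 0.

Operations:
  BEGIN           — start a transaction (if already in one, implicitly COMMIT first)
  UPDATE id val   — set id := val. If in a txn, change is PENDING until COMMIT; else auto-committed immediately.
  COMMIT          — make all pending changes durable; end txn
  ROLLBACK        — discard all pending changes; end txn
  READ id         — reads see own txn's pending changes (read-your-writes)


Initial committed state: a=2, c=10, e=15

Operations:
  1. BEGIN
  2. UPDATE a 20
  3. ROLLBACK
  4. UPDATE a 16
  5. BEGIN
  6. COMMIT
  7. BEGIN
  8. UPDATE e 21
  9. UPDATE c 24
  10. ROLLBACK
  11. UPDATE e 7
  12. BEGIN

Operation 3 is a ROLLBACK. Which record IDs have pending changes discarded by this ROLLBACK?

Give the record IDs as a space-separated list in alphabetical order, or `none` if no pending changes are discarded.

Initial committed: {a=2, c=10, e=15}
Op 1: BEGIN: in_txn=True, pending={}
Op 2: UPDATE a=20 (pending; pending now {a=20})
Op 3: ROLLBACK: discarded pending ['a']; in_txn=False
Op 4: UPDATE a=16 (auto-commit; committed a=16)
Op 5: BEGIN: in_txn=True, pending={}
Op 6: COMMIT: merged [] into committed; committed now {a=16, c=10, e=15}
Op 7: BEGIN: in_txn=True, pending={}
Op 8: UPDATE e=21 (pending; pending now {e=21})
Op 9: UPDATE c=24 (pending; pending now {c=24, e=21})
Op 10: ROLLBACK: discarded pending ['c', 'e']; in_txn=False
Op 11: UPDATE e=7 (auto-commit; committed e=7)
Op 12: BEGIN: in_txn=True, pending={}
ROLLBACK at op 3 discards: ['a']

Answer: a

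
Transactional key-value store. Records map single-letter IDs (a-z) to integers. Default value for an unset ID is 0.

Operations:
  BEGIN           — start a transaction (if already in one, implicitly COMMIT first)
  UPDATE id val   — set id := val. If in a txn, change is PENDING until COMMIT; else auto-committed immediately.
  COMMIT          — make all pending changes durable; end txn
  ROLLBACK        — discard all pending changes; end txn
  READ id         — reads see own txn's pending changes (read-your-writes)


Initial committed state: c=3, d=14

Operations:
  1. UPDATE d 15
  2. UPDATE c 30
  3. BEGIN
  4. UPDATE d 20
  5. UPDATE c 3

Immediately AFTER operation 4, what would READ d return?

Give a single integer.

Answer: 20

Derivation:
Initial committed: {c=3, d=14}
Op 1: UPDATE d=15 (auto-commit; committed d=15)
Op 2: UPDATE c=30 (auto-commit; committed c=30)
Op 3: BEGIN: in_txn=True, pending={}
Op 4: UPDATE d=20 (pending; pending now {d=20})
After op 4: visible(d) = 20 (pending={d=20}, committed={c=30, d=15})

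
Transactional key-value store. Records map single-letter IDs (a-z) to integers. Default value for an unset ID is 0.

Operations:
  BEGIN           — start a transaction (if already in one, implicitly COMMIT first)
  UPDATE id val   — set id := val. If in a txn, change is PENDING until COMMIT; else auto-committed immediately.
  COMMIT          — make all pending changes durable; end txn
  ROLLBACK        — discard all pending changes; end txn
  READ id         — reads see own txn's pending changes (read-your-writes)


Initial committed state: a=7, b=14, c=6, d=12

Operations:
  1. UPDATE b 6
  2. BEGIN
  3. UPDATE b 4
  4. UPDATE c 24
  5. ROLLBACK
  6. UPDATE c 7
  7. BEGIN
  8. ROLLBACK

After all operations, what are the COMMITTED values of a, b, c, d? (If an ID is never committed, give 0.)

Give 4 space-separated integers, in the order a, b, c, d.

Initial committed: {a=7, b=14, c=6, d=12}
Op 1: UPDATE b=6 (auto-commit; committed b=6)
Op 2: BEGIN: in_txn=True, pending={}
Op 3: UPDATE b=4 (pending; pending now {b=4})
Op 4: UPDATE c=24 (pending; pending now {b=4, c=24})
Op 5: ROLLBACK: discarded pending ['b', 'c']; in_txn=False
Op 6: UPDATE c=7 (auto-commit; committed c=7)
Op 7: BEGIN: in_txn=True, pending={}
Op 8: ROLLBACK: discarded pending []; in_txn=False
Final committed: {a=7, b=6, c=7, d=12}

Answer: 7 6 7 12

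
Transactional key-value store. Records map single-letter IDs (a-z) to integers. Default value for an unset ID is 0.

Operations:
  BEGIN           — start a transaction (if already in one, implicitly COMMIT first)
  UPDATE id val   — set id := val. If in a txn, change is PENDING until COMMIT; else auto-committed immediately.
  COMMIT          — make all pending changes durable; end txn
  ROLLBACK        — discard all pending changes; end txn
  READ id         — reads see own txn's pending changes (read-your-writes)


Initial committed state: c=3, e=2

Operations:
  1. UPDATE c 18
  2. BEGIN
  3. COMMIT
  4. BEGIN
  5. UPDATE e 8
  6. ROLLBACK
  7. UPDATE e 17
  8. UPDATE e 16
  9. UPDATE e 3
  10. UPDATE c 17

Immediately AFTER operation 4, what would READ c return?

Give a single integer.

Answer: 18

Derivation:
Initial committed: {c=3, e=2}
Op 1: UPDATE c=18 (auto-commit; committed c=18)
Op 2: BEGIN: in_txn=True, pending={}
Op 3: COMMIT: merged [] into committed; committed now {c=18, e=2}
Op 4: BEGIN: in_txn=True, pending={}
After op 4: visible(c) = 18 (pending={}, committed={c=18, e=2})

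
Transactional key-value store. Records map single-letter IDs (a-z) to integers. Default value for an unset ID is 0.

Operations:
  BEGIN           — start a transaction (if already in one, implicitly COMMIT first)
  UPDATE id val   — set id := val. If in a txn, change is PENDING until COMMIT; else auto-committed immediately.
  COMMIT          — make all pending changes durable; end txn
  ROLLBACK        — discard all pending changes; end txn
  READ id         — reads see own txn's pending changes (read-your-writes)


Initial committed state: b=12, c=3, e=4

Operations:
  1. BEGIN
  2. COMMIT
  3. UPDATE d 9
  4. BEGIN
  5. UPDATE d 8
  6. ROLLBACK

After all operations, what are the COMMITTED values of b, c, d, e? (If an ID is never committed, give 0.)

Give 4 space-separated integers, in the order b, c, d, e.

Initial committed: {b=12, c=3, e=4}
Op 1: BEGIN: in_txn=True, pending={}
Op 2: COMMIT: merged [] into committed; committed now {b=12, c=3, e=4}
Op 3: UPDATE d=9 (auto-commit; committed d=9)
Op 4: BEGIN: in_txn=True, pending={}
Op 5: UPDATE d=8 (pending; pending now {d=8})
Op 6: ROLLBACK: discarded pending ['d']; in_txn=False
Final committed: {b=12, c=3, d=9, e=4}

Answer: 12 3 9 4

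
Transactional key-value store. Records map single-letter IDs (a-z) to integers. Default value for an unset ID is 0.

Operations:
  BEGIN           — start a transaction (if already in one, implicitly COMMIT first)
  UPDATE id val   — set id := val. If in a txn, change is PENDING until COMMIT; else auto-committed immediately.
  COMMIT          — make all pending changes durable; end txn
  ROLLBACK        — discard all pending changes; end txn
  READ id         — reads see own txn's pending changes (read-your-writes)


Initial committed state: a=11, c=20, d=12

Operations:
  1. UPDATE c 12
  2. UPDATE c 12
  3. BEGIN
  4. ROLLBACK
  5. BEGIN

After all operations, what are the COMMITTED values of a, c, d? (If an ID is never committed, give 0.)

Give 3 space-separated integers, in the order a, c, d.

Initial committed: {a=11, c=20, d=12}
Op 1: UPDATE c=12 (auto-commit; committed c=12)
Op 2: UPDATE c=12 (auto-commit; committed c=12)
Op 3: BEGIN: in_txn=True, pending={}
Op 4: ROLLBACK: discarded pending []; in_txn=False
Op 5: BEGIN: in_txn=True, pending={}
Final committed: {a=11, c=12, d=12}

Answer: 11 12 12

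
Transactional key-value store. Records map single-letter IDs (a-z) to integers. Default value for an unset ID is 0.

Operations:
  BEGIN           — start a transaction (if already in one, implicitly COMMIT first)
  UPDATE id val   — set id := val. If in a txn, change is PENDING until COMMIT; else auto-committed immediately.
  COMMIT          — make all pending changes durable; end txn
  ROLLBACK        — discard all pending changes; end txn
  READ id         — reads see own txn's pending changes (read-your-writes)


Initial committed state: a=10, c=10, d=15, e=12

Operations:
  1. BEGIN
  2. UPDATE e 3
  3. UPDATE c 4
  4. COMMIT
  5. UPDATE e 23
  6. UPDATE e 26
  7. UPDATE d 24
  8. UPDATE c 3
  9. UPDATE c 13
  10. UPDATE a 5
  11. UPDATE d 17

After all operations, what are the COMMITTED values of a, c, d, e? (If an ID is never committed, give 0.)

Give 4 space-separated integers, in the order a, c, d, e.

Initial committed: {a=10, c=10, d=15, e=12}
Op 1: BEGIN: in_txn=True, pending={}
Op 2: UPDATE e=3 (pending; pending now {e=3})
Op 3: UPDATE c=4 (pending; pending now {c=4, e=3})
Op 4: COMMIT: merged ['c', 'e'] into committed; committed now {a=10, c=4, d=15, e=3}
Op 5: UPDATE e=23 (auto-commit; committed e=23)
Op 6: UPDATE e=26 (auto-commit; committed e=26)
Op 7: UPDATE d=24 (auto-commit; committed d=24)
Op 8: UPDATE c=3 (auto-commit; committed c=3)
Op 9: UPDATE c=13 (auto-commit; committed c=13)
Op 10: UPDATE a=5 (auto-commit; committed a=5)
Op 11: UPDATE d=17 (auto-commit; committed d=17)
Final committed: {a=5, c=13, d=17, e=26}

Answer: 5 13 17 26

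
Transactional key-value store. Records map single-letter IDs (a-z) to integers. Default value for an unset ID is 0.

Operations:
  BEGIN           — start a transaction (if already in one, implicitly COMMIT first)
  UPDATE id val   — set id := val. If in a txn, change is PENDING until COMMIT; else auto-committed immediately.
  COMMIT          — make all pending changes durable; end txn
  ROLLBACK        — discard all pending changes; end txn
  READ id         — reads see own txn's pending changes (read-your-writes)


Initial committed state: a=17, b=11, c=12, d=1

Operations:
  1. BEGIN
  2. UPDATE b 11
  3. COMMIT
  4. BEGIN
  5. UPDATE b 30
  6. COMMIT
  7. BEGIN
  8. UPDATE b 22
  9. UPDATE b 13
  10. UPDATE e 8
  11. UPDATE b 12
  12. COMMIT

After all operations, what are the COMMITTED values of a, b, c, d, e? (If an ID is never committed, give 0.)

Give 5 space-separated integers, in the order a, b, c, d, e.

Initial committed: {a=17, b=11, c=12, d=1}
Op 1: BEGIN: in_txn=True, pending={}
Op 2: UPDATE b=11 (pending; pending now {b=11})
Op 3: COMMIT: merged ['b'] into committed; committed now {a=17, b=11, c=12, d=1}
Op 4: BEGIN: in_txn=True, pending={}
Op 5: UPDATE b=30 (pending; pending now {b=30})
Op 6: COMMIT: merged ['b'] into committed; committed now {a=17, b=30, c=12, d=1}
Op 7: BEGIN: in_txn=True, pending={}
Op 8: UPDATE b=22 (pending; pending now {b=22})
Op 9: UPDATE b=13 (pending; pending now {b=13})
Op 10: UPDATE e=8 (pending; pending now {b=13, e=8})
Op 11: UPDATE b=12 (pending; pending now {b=12, e=8})
Op 12: COMMIT: merged ['b', 'e'] into committed; committed now {a=17, b=12, c=12, d=1, e=8}
Final committed: {a=17, b=12, c=12, d=1, e=8}

Answer: 17 12 12 1 8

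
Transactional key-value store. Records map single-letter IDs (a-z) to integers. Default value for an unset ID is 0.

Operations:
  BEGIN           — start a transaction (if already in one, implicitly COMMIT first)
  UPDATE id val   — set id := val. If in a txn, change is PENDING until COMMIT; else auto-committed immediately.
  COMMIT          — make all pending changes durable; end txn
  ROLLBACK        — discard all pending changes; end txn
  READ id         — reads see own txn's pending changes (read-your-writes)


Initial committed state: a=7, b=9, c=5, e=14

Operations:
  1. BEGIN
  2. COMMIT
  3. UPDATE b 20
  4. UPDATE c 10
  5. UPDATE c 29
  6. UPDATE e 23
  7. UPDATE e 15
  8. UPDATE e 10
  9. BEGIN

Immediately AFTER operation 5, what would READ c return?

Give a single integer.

Answer: 29

Derivation:
Initial committed: {a=7, b=9, c=5, e=14}
Op 1: BEGIN: in_txn=True, pending={}
Op 2: COMMIT: merged [] into committed; committed now {a=7, b=9, c=5, e=14}
Op 3: UPDATE b=20 (auto-commit; committed b=20)
Op 4: UPDATE c=10 (auto-commit; committed c=10)
Op 5: UPDATE c=29 (auto-commit; committed c=29)
After op 5: visible(c) = 29 (pending={}, committed={a=7, b=20, c=29, e=14})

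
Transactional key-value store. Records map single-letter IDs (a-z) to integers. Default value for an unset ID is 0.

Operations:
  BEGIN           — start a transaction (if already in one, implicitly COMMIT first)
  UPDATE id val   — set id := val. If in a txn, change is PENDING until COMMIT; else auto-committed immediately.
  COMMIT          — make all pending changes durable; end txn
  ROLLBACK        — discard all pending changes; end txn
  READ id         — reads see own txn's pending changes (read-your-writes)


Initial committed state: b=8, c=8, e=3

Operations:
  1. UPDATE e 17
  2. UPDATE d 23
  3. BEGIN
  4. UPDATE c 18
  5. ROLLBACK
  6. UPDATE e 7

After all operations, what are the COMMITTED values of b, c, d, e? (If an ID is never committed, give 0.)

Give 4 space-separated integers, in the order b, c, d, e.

Initial committed: {b=8, c=8, e=3}
Op 1: UPDATE e=17 (auto-commit; committed e=17)
Op 2: UPDATE d=23 (auto-commit; committed d=23)
Op 3: BEGIN: in_txn=True, pending={}
Op 4: UPDATE c=18 (pending; pending now {c=18})
Op 5: ROLLBACK: discarded pending ['c']; in_txn=False
Op 6: UPDATE e=7 (auto-commit; committed e=7)
Final committed: {b=8, c=8, d=23, e=7}

Answer: 8 8 23 7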